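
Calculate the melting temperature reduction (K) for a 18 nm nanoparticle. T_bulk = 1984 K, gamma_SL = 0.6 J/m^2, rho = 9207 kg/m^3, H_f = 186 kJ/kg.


Radius R = 18/2 = 9 nm = 9e-09 m
Convert H_f = 186 kJ/kg = 186000 J/kg
dT = 2 * gamma_SL * T_bulk / (rho * H_f * R)
dT = 2 * 0.6 * 1984 / (9207 * 186000 * 9e-09)
dT = 154.5 K

154.5


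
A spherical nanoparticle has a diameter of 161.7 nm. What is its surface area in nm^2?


Radius r = 161.7/2 = 80.85 nm
Surface area SA = 4 * pi * r^2
SA = 4 * pi * (80.85)^2
SA = 82142.88 nm^2

82142.88


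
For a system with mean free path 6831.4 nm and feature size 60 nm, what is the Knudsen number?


Knudsen number Kn = lambda / L
Kn = 6831.4 / 60
Kn = 113.8567

113.8567


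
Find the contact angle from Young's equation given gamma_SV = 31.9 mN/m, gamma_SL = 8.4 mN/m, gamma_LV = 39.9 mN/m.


cos(theta) = (gamma_SV - gamma_SL) / gamma_LV
cos(theta) = (31.9 - 8.4) / 39.9
cos(theta) = 0.588972
theta = arccos(0.588972) = 53.92 degrees

53.92


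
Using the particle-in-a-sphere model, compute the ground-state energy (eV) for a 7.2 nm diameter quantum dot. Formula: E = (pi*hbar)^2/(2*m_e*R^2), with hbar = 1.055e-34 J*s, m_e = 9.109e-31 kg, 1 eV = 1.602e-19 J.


Radius R = 7.2/2 = 3.6 nm = 3.6e-09 m
E = (pi * 1.055e-34)^2 / (2 * 9.109e-31 * (3.6e-09)^2)
E(J) = 4.65263e-21
E = E(J) / 1.602e-19 = 0.029 eV

0.029


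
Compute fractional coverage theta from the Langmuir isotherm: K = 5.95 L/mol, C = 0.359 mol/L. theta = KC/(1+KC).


Langmuir isotherm: theta = K*C / (1 + K*C)
K*C = 5.95 * 0.359 = 2.13605
theta = 2.13605 / (1 + 2.13605) = 2.13605 / 3.13605
theta = 0.6811

0.6811


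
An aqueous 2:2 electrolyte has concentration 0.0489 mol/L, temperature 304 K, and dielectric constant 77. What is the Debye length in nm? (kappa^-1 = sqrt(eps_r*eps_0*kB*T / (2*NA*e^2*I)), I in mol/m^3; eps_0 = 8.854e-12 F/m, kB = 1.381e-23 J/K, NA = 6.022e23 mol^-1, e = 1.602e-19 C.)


Ionic strength I = 0.0489 * 2^2 * 1000 = 195.6 mol/m^3
kappa^-1 = sqrt(77 * 8.854e-12 * 1.381e-23 * 304 / (2 * 6.022e23 * (1.602e-19)^2 * 195.6))
kappa^-1 = 0.688 nm

0.688


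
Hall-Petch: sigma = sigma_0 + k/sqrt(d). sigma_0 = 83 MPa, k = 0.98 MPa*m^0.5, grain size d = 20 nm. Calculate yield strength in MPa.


d = 20 nm = 2e-08 m
sqrt(d) = 0.0001414214
Hall-Petch contribution = k / sqrt(d) = 0.98 / 0.0001414214 = 6929.6 MPa
sigma = sigma_0 + k/sqrt(d) = 83 + 6929.6 = 7012.6 MPa

7012.6


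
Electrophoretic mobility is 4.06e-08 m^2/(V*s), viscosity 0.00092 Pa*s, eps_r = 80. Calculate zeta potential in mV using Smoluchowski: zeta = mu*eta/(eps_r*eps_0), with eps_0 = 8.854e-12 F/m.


Smoluchowski equation: zeta = mu * eta / (eps_r * eps_0)
zeta = 4.06e-08 * 0.00092 / (80 * 8.854e-12)
zeta = 0.052733 V = 52.73 mV

52.73


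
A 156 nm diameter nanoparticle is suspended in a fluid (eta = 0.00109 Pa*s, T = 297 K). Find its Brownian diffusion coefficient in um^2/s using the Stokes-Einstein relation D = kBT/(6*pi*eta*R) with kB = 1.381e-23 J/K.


Radius R = 156/2 = 78 nm = 7.8e-08 m
D = kB*T / (6*pi*eta*R)
D = 1.381e-23 * 297 / (6 * pi * 0.00109 * 7.8e-08)
D = 2.55934e-12 m^2/s = 2.559 um^2/s

2.559


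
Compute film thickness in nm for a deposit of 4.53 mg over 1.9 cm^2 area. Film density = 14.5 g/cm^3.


Convert: m = 4.53 mg = 4.5300e-06 kg, A = 1.9 cm^2 = 1.9000e-04 m^2, rho = 14.5 g/cm^3 = 14500 kg/m^3
t = m / (A * rho)
t = 4.5300e-06 / (1.9000e-04 * 14500)
t = 1.6443e-06 m = 1644.3 nm

1644.3


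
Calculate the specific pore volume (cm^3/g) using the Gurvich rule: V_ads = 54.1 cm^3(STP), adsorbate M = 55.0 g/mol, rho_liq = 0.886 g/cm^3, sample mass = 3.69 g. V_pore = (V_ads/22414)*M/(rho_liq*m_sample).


Moles adsorbed n = V_ads / 22414 = 54.1 / 22414 = 2.413670e-03 mol
Liquid volume V_liq = n * M / rho_liq = 2.413670e-03 * 55.0 / 0.886 = 0.14983 cm^3
Specific pore volume V_pore = V_liq / m_sample = 0.14983 / 3.69
V_pore = 0.0406 cm^3/g

0.0406


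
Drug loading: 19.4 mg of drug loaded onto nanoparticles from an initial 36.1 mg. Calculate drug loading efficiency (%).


Drug loading efficiency = (drug loaded / drug initial) * 100
DLE = 19.4 / 36.1 * 100
DLE = 0.5374 * 100
DLE = 53.74%

53.74


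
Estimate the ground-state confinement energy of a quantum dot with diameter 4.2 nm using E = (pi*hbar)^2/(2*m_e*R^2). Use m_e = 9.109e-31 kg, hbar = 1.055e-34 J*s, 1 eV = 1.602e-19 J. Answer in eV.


Radius R = 4.2/2 = 2.1 nm = 2.1e-09 m
E = (pi * 1.055e-34)^2 / (2 * 9.109e-31 * (2.1e-09)^2)
E(J) = 1.3673e-20
E = E(J) / 1.602e-19 = 0.0853 eV

0.0853


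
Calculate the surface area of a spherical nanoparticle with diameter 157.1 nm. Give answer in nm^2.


Radius r = 157.1/2 = 78.55 nm
Surface area SA = 4 * pi * r^2
SA = 4 * pi * (78.55)^2
SA = 77535.79 nm^2

77535.79


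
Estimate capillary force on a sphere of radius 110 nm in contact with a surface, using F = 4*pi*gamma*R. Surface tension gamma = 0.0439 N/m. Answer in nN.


Convert radius: R = 110 nm = 1.1e-07 m
F = 4 * pi * gamma * R
F = 4 * pi * 0.0439 * 1.1e-07
F = 6.0683e-08 N = 60.683 nN

60.683


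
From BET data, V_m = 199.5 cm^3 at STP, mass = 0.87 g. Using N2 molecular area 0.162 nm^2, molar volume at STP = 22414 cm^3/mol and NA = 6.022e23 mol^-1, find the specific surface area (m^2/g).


Number of moles in monolayer = V_m / 22414 = 199.5 / 22414 = 0.00890069
Number of molecules = moles * NA = 0.00890069 * 6.022e23
SA = molecules * sigma / mass
SA = (199.5 / 22414) * 6.022e23 * 0.162e-18 / 0.87
SA = 998.1 m^2/g

998.1


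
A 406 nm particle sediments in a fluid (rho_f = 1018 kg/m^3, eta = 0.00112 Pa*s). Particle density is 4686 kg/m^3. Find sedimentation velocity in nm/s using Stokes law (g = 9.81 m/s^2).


Radius R = 406/2 nm = 2.03e-07 m
Density difference = 4686 - 1018 = 3668 kg/m^3
v = 2 * R^2 * (rho_p - rho_f) * g / (9 * eta)
v = 2 * (2.03e-07)^2 * 3668 * 9.81 / (9 * 0.00112)
v = 2.94212e-07 m/s = 294.2117 nm/s

294.2117


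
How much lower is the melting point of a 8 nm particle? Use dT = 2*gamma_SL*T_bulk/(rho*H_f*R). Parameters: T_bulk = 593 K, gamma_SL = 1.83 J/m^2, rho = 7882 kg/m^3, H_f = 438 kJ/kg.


Radius R = 8/2 = 4 nm = 4e-09 m
Convert H_f = 438 kJ/kg = 438000 J/kg
dT = 2 * gamma_SL * T_bulk / (rho * H_f * R)
dT = 2 * 1.83 * 593 / (7882 * 438000 * 4e-09)
dT = 157.2 K

157.2


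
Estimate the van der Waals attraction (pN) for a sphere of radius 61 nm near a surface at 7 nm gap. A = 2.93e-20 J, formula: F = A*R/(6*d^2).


Convert to SI: R = 61 nm = 6.1e-08 m, d = 7 nm = 7e-09 m
F = A * R / (6 * d^2)
F = 2.93e-20 * 6.1e-08 / (6 * (7e-09)^2)
F = 6.07925e-12 N = 6.079 pN

6.079


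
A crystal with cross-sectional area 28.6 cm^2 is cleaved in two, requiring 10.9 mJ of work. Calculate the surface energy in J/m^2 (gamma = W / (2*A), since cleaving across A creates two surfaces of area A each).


Convert: A = 28.6 cm^2 = 0.00286 m^2, W = 10.9 mJ = 0.0109 J
Cleaving exposes two faces of area A, so total new surface = 2*A and gamma = W / (2*A)
gamma = 0.0109 / (2 * 0.00286)
gamma = 1.906 J/m^2

1.906


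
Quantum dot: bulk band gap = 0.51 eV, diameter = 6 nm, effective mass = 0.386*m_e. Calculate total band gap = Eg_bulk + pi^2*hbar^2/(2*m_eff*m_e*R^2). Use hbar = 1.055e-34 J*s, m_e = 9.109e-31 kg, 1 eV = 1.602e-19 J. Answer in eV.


Radius R = 6/2 nm = 3e-09 m
Confinement energy dE = pi^2 * hbar^2 / (2 * m_eff * m_e * R^2)
dE = pi^2 * (1.055e-34)^2 / (2 * 0.386 * 9.109e-31 * (3e-09)^2) J, divided by 1.602e-19 J/eV
dE = 0.1083 eV
Total band gap = E_g(bulk) + dE = 0.51 + 0.1083 = 0.6183 eV

0.6183


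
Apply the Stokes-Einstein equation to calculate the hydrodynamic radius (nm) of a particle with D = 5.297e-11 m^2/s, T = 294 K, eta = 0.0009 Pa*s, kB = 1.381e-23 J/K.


Stokes-Einstein: R = kB*T / (6*pi*eta*D)
R = 1.381e-23 * 294 / (6 * pi * 0.0009 * 5.297e-11)
R = 4.51822e-09 m = 4.52 nm

4.52


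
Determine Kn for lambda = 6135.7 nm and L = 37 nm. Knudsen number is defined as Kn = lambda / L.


Knudsen number Kn = lambda / L
Kn = 6135.7 / 37
Kn = 165.8297

165.8297


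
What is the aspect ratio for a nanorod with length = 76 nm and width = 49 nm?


Aspect ratio AR = length / diameter
AR = 76 / 49
AR = 1.55

1.55


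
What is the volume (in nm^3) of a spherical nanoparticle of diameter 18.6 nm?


Radius r = 18.6/2 = 9.3 nm
Volume V = (4/3) * pi * r^3
V = (4/3) * pi * (9.3)^3
V = 3369.28 nm^3

3369.28


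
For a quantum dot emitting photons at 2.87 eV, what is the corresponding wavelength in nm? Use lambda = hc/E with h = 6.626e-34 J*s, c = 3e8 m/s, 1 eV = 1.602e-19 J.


Convert energy: E = 2.87 eV = 2.87 * 1.602e-19 = 4.59774e-19 J
lambda = h*c / E = 6.626e-34 * 3e8 / 4.59774e-19
lambda = 4.32343e-07 m = 432.3 nm

432.3


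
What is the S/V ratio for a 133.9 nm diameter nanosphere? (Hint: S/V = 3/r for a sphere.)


Radius r = 133.9/2 = 66.95 nm
S/V = 3 / r = 3 / 66.95
S/V = 0.0448 nm^-1

0.0448


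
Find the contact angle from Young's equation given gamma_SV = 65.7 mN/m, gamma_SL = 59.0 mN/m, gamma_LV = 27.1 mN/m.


cos(theta) = (gamma_SV - gamma_SL) / gamma_LV
cos(theta) = (65.7 - 59.0) / 27.1
cos(theta) = 0.247232
theta = arccos(0.247232) = 75.69 degrees

75.69


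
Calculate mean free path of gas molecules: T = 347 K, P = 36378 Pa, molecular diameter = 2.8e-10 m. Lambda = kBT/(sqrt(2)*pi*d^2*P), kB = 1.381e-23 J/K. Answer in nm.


Mean free path: lambda = kB*T / (sqrt(2) * pi * d^2 * P)
lambda = 1.381e-23 * 347 / (sqrt(2) * pi * (2.8e-10)^2 * 36378)
lambda = 3.78184e-07 m
lambda = 378.18 nm

378.18


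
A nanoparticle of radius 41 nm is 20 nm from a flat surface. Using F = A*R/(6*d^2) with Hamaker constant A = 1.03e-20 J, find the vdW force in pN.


Convert to SI: R = 41 nm = 4.1e-08 m, d = 20 nm = 2e-08 m
F = A * R / (6 * d^2)
F = 1.03e-20 * 4.1e-08 / (6 * (2e-08)^2)
F = 1.75958e-13 N = 0.176 pN

0.176


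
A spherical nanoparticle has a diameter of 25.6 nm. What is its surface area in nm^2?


Radius r = 25.6/2 = 12.8 nm
Surface area SA = 4 * pi * r^2
SA = 4 * pi * (12.8)^2
SA = 2058.87 nm^2

2058.87


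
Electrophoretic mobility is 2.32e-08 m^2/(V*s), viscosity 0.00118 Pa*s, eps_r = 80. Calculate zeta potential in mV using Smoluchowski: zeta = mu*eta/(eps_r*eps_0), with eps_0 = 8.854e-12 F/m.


Smoluchowski equation: zeta = mu * eta / (eps_r * eps_0)
zeta = 2.32e-08 * 0.00118 / (80 * 8.854e-12)
zeta = 0.038649 V = 38.65 mV

38.65


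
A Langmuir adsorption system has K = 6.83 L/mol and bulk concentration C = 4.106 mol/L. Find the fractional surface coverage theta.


Langmuir isotherm: theta = K*C / (1 + K*C)
K*C = 6.83 * 4.106 = 28.04398
theta = 28.04398 / (1 + 28.04398) = 28.04398 / 29.04398
theta = 0.9656

0.9656


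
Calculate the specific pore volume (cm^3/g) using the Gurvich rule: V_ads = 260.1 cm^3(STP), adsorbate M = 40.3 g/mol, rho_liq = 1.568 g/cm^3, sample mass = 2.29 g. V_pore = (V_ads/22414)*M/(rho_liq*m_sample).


Moles adsorbed n = V_ads / 22414 = 260.1 / 22414 = 1.160435e-02 mol
Liquid volume V_liq = n * M / rho_liq = 1.160435e-02 * 40.3 / 1.568 = 0.29825 cm^3
Specific pore volume V_pore = V_liq / m_sample = 0.29825 / 2.29
V_pore = 0.1302 cm^3/g

0.1302


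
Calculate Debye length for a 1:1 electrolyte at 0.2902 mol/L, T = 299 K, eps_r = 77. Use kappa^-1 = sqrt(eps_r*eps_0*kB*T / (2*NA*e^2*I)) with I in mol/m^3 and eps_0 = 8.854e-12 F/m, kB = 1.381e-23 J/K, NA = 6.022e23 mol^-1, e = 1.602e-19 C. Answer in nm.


Ionic strength I = 0.2902 * 1^2 * 1000 = 290.2 mol/m^3
kappa^-1 = sqrt(77 * 8.854e-12 * 1.381e-23 * 299 / (2 * 6.022e23 * (1.602e-19)^2 * 290.2))
kappa^-1 = 0.56 nm

0.56


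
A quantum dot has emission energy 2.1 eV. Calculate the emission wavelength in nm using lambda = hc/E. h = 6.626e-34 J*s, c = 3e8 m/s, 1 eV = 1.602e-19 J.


Convert energy: E = 2.1 eV = 2.1 * 1.602e-19 = 3.3642e-19 J
lambda = h*c / E = 6.626e-34 * 3e8 / 3.3642e-19
lambda = 5.90869e-07 m = 590.9 nm

590.9


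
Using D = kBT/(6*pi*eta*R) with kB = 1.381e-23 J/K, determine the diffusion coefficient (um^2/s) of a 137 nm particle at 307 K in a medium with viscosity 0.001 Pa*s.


Radius R = 137/2 = 68.5 nm = 6.85e-08 m
D = kB*T / (6*pi*eta*R)
D = 1.381e-23 * 307 / (6 * pi * 0.001 * 6.85e-08)
D = 3.28353e-12 m^2/s = 3.284 um^2/s

3.284


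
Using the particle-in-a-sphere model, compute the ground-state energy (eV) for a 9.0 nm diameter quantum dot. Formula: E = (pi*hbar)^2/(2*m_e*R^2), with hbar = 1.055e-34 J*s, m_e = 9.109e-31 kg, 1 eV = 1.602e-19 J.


Radius R = 9.0/2 = 4.5 nm = 4.5e-09 m
E = (pi * 1.055e-34)^2 / (2 * 9.109e-31 * (4.5e-09)^2)
E(J) = 2.97769e-21
E = E(J) / 1.602e-19 = 0.0186 eV

0.0186


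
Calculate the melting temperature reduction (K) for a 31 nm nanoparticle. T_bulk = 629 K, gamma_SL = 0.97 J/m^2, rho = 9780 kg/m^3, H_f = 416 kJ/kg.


Radius R = 31/2 = 15.5 nm = 1.55e-08 m
Convert H_f = 416 kJ/kg = 416000 J/kg
dT = 2 * gamma_SL * T_bulk / (rho * H_f * R)
dT = 2 * 0.97 * 629 / (9780 * 416000 * 1.55e-08)
dT = 19.4 K

19.4


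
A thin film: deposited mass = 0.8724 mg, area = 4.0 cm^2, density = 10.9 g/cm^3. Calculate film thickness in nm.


Convert: m = 0.8724 mg = 8.7240e-07 kg, A = 4.0 cm^2 = 4.0000e-04 m^2, rho = 10.9 g/cm^3 = 10900 kg/m^3
t = m / (A * rho)
t = 8.7240e-07 / (4.0000e-04 * 10900)
t = 2.0009e-07 m = 200.1 nm

200.1


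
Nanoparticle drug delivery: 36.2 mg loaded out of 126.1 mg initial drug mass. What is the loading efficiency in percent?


Drug loading efficiency = (drug loaded / drug initial) * 100
DLE = 36.2 / 126.1 * 100
DLE = 0.2871 * 100
DLE = 28.71%

28.71


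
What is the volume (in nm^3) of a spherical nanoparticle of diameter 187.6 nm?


Radius r = 187.6/2 = 93.8 nm
Volume V = (4/3) * pi * r^3
V = (4/3) * pi * (93.8)^3
V = 3456982.05 nm^3

3456982.05


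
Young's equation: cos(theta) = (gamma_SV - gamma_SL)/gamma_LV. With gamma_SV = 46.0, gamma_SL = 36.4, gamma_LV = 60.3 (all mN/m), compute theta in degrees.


cos(theta) = (gamma_SV - gamma_SL) / gamma_LV
cos(theta) = (46.0 - 36.4) / 60.3
cos(theta) = 0.159204
theta = arccos(0.159204) = 80.84 degrees

80.84


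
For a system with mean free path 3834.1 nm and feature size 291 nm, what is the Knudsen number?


Knudsen number Kn = lambda / L
Kn = 3834.1 / 291
Kn = 13.1756

13.1756


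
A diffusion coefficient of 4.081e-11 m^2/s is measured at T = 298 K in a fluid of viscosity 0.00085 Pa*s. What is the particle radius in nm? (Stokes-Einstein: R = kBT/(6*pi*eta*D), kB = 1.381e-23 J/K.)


Stokes-Einstein: R = kB*T / (6*pi*eta*D)
R = 1.381e-23 * 298 / (6 * pi * 0.00085 * 4.081e-11)
R = 6.29395e-09 m = 6.29 nm

6.29


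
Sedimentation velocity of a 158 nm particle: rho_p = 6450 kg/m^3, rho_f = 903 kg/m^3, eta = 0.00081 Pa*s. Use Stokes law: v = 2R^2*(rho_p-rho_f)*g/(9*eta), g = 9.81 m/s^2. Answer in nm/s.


Radius R = 158/2 nm = 7.9e-08 m
Density difference = 6450 - 903 = 5547 kg/m^3
v = 2 * R^2 * (rho_p - rho_f) * g / (9 * eta)
v = 2 * (7.9e-08)^2 * 5547 * 9.81 / (9 * 0.00081)
v = 9.31717e-08 m/s = 93.1717 nm/s

93.1717


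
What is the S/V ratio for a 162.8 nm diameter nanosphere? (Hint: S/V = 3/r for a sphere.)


Radius r = 162.8/2 = 81.4 nm
S/V = 3 / r = 3 / 81.4
S/V = 0.0369 nm^-1

0.0369


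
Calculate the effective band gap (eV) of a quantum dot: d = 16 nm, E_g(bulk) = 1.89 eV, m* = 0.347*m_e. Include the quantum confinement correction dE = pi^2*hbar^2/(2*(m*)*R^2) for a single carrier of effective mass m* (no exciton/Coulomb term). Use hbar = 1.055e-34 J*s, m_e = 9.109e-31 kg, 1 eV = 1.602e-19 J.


Radius R = 16/2 nm = 8e-09 m
Confinement energy dE = pi^2 * hbar^2 / (2 * m_eff * m_e * R^2)
dE = pi^2 * (1.055e-34)^2 / (2 * 0.347 * 9.109e-31 * (8e-09)^2) J, divided by 1.602e-19 J/eV
dE = 0.0169 eV
Total band gap = E_g(bulk) + dE = 1.89 + 0.0169 = 1.9069 eV

1.9069


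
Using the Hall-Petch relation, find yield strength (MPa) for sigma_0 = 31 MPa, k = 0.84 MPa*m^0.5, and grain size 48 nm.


d = 48 nm = 4.8e-08 m
sqrt(d) = 0.000219089
Hall-Petch contribution = k / sqrt(d) = 0.84 / 0.000219089 = 3834.1 MPa
sigma = sigma_0 + k/sqrt(d) = 31 + 3834.1 = 3865.1 MPa

3865.1


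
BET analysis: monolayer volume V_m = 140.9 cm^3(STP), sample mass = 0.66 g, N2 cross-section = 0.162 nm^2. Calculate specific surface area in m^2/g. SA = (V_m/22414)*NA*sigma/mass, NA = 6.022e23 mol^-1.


Number of moles in monolayer = V_m / 22414 = 140.9 / 22414 = 0.00628625
Number of molecules = moles * NA = 0.00628625 * 6.022e23
SA = molecules * sigma / mass
SA = (140.9 / 22414) * 6.022e23 * 0.162e-18 / 0.66
SA = 929.2 m^2/g

929.2


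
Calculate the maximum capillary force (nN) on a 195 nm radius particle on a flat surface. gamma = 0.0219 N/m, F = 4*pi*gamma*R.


Convert radius: R = 195 nm = 1.95e-07 m
F = 4 * pi * gamma * R
F = 4 * pi * 0.0219 * 1.95e-07
F = 5.36647e-08 N = 53.6647 nN

53.6647


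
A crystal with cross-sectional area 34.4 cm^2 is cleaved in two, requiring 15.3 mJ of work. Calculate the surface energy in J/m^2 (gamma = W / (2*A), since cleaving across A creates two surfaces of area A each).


Convert: A = 34.4 cm^2 = 0.00344 m^2, W = 15.3 mJ = 0.0153 J
Cleaving exposes two faces of area A, so total new surface = 2*A and gamma = W / (2*A)
gamma = 0.0153 / (2 * 0.00344)
gamma = 2.224 J/m^2

2.224


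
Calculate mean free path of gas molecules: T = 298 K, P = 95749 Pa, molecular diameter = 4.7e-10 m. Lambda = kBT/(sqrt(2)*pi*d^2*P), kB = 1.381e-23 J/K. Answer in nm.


Mean free path: lambda = kB*T / (sqrt(2) * pi * d^2 * P)
lambda = 1.381e-23 * 298 / (sqrt(2) * pi * (4.7e-10)^2 * 95749)
lambda = 4.3794e-08 m
lambda = 43.79 nm

43.79


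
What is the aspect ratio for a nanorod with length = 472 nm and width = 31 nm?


Aspect ratio AR = length / diameter
AR = 472 / 31
AR = 15.23

15.23


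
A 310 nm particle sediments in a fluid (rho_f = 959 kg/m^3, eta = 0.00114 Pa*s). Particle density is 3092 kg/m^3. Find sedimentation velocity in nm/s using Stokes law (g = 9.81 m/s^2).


Radius R = 310/2 nm = 1.55e-07 m
Density difference = 3092 - 959 = 2133 kg/m^3
v = 2 * R^2 * (rho_p - rho_f) * g / (9 * eta)
v = 2 * (1.55e-07)^2 * 2133 * 9.81 / (9 * 0.00114)
v = 9.79954e-08 m/s = 97.9954 nm/s

97.9954


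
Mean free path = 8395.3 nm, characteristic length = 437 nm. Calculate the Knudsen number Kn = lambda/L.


Knudsen number Kn = lambda / L
Kn = 8395.3 / 437
Kn = 19.2112

19.2112


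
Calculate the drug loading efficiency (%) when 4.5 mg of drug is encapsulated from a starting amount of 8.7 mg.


Drug loading efficiency = (drug loaded / drug initial) * 100
DLE = 4.5 / 8.7 * 100
DLE = 0.5172 * 100
DLE = 51.72%

51.72


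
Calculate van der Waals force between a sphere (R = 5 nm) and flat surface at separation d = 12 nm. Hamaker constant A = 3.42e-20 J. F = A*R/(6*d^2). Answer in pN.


Convert to SI: R = 5 nm = 5e-09 m, d = 12 nm = 1.2e-08 m
F = A * R / (6 * d^2)
F = 3.42e-20 * 5e-09 / (6 * (1.2e-08)^2)
F = 1.97917e-13 N = 0.198 pN

0.198


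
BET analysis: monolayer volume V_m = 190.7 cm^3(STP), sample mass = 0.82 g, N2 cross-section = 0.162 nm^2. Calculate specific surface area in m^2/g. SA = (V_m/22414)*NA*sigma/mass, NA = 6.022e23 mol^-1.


Number of moles in monolayer = V_m / 22414 = 190.7 / 22414 = 0.00850808
Number of molecules = moles * NA = 0.00850808 * 6.022e23
SA = molecules * sigma / mass
SA = (190.7 / 22414) * 6.022e23 * 0.162e-18 / 0.82
SA = 1012.2 m^2/g

1012.2


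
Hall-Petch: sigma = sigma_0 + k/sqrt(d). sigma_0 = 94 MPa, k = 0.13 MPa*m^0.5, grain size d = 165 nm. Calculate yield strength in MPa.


d = 165 nm = 1.65e-07 m
sqrt(d) = 0.0004062019
Hall-Petch contribution = k / sqrt(d) = 0.13 / 0.0004062019 = 320.0 MPa
sigma = sigma_0 + k/sqrt(d) = 94 + 320.0 = 414.0 MPa

414.0


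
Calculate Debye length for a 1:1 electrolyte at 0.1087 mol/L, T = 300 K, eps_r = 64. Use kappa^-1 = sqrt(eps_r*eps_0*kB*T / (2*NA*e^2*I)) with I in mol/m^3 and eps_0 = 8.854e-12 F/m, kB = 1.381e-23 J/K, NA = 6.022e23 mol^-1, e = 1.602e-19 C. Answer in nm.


Ionic strength I = 0.1087 * 1^2 * 1000 = 108.7 mol/m^3
kappa^-1 = sqrt(64 * 8.854e-12 * 1.381e-23 * 300 / (2 * 6.022e23 * (1.602e-19)^2 * 108.7))
kappa^-1 = 0.836 nm

0.836


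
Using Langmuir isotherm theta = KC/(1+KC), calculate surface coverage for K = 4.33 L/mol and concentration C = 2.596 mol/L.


Langmuir isotherm: theta = K*C / (1 + K*C)
K*C = 4.33 * 2.596 = 11.24068
theta = 11.24068 / (1 + 11.24068) = 11.24068 / 12.24068
theta = 0.9183

0.9183


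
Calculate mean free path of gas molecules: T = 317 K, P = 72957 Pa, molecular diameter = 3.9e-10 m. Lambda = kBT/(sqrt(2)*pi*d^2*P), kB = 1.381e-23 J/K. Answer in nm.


Mean free path: lambda = kB*T / (sqrt(2) * pi * d^2 * P)
lambda = 1.381e-23 * 317 / (sqrt(2) * pi * (3.9e-10)^2 * 72957)
lambda = 8.87957e-08 m
lambda = 88.8 nm

88.8


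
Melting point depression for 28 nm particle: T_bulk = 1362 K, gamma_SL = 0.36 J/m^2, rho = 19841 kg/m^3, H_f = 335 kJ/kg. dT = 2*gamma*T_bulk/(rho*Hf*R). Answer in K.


Radius R = 28/2 = 14 nm = 1.4e-08 m
Convert H_f = 335 kJ/kg = 335000 J/kg
dT = 2 * gamma_SL * T_bulk / (rho * H_f * R)
dT = 2 * 0.36 * 1362 / (19841 * 335000 * 1.4e-08)
dT = 10.5 K

10.5


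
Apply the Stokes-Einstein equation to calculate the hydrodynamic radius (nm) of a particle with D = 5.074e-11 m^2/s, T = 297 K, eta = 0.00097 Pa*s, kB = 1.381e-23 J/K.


Stokes-Einstein: R = kB*T / (6*pi*eta*D)
R = 1.381e-23 * 297 / (6 * pi * 0.00097 * 5.074e-11)
R = 4.42106e-09 m = 4.42 nm

4.42


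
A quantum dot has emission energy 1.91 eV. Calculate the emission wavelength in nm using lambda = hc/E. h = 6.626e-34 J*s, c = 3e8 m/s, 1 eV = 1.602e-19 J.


Convert energy: E = 1.91 eV = 1.91 * 1.602e-19 = 3.05982e-19 J
lambda = h*c / E = 6.626e-34 * 3e8 / 3.05982e-19
lambda = 6.49646e-07 m = 649.6 nm

649.6


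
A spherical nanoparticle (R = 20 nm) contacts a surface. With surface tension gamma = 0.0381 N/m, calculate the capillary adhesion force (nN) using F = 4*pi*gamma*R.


Convert radius: R = 20 nm = 2e-08 m
F = 4 * pi * gamma * R
F = 4 * pi * 0.0381 * 2e-08
F = 9.57557e-09 N = 9.5756 nN

9.5756


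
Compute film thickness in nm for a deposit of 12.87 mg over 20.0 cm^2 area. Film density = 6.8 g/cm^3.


Convert: m = 12.87 mg = 1.2870e-05 kg, A = 20.0 cm^2 = 2.0000e-03 m^2, rho = 6.8 g/cm^3 = 6800 kg/m^3
t = m / (A * rho)
t = 1.2870e-05 / (2.0000e-03 * 6800)
t = 9.4632e-07 m = 946.3 nm

946.3


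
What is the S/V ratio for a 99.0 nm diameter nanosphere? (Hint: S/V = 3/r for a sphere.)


Radius r = 99.0/2 = 49.5 nm
S/V = 3 / r = 3 / 49.5
S/V = 0.0606 nm^-1

0.0606


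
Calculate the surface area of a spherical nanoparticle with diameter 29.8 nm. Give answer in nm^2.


Radius r = 29.8/2 = 14.9 nm
Surface area SA = 4 * pi * r^2
SA = 4 * pi * (14.9)^2
SA = 2789.86 nm^2

2789.86


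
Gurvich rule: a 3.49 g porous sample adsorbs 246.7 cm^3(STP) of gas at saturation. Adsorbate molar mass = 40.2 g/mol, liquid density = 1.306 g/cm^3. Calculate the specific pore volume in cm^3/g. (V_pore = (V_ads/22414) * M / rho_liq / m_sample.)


Moles adsorbed n = V_ads / 22414 = 246.7 / 22414 = 1.100651e-02 mol
Liquid volume V_liq = n * M / rho_liq = 1.100651e-02 * 40.2 / 1.306 = 0.33879 cm^3
Specific pore volume V_pore = V_liq / m_sample = 0.33879 / 3.49
V_pore = 0.0971 cm^3/g

0.0971


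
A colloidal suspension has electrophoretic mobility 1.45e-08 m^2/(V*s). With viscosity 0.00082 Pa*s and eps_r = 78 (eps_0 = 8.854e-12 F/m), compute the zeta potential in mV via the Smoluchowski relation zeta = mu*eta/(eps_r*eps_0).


Smoluchowski equation: zeta = mu * eta / (eps_r * eps_0)
zeta = 1.45e-08 * 0.00082 / (78 * 8.854e-12)
zeta = 0.017217 V = 17.22 mV

17.22


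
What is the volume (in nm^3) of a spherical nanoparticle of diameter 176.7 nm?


Radius r = 176.7/2 = 88.35 nm
Volume V = (4/3) * pi * r^3
V = (4/3) * pi * (88.35)^3
V = 2888738.77 nm^3

2888738.77


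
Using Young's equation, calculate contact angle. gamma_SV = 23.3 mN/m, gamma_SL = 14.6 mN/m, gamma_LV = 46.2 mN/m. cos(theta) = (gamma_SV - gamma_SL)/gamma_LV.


cos(theta) = (gamma_SV - gamma_SL) / gamma_LV
cos(theta) = (23.3 - 14.6) / 46.2
cos(theta) = 0.188312
theta = arccos(0.188312) = 79.15 degrees

79.15


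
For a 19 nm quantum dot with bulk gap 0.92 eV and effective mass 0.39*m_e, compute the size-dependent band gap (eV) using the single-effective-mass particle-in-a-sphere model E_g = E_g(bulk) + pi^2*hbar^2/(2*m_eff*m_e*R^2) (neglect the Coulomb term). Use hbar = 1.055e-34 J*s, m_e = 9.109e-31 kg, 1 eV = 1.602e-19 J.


Radius R = 19/2 nm = 9.5e-09 m
Confinement energy dE = pi^2 * hbar^2 / (2 * m_eff * m_e * R^2)
dE = pi^2 * (1.055e-34)^2 / (2 * 0.39 * 9.109e-31 * (9.5e-09)^2) J, divided by 1.602e-19 J/eV
dE = 0.0107 eV
Total band gap = E_g(bulk) + dE = 0.92 + 0.0107 = 0.9307 eV

0.9307


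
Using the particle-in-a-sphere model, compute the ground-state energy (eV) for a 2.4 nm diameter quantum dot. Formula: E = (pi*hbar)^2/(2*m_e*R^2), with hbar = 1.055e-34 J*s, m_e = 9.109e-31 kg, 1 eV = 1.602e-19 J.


Radius R = 2.4/2 = 1.2 nm = 1.2e-09 m
E = (pi * 1.055e-34)^2 / (2 * 9.109e-31 * (1.2e-09)^2)
E(J) = 4.18737e-20
E = E(J) / 1.602e-19 = 0.2614 eV

0.2614


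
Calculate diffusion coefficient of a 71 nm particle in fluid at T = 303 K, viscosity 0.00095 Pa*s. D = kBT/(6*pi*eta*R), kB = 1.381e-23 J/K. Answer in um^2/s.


Radius R = 71/2 = 35.5 nm = 3.55e-08 m
D = kB*T / (6*pi*eta*R)
D = 1.381e-23 * 303 / (6 * pi * 0.00095 * 3.55e-08)
D = 6.58238e-12 m^2/s = 6.582 um^2/s

6.582


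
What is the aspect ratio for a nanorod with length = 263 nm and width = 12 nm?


Aspect ratio AR = length / diameter
AR = 263 / 12
AR = 21.92

21.92


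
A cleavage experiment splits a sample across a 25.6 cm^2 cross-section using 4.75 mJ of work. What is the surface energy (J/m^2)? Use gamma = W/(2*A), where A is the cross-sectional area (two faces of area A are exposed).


Convert: A = 25.6 cm^2 = 0.00256 m^2, W = 4.75 mJ = 0.00475 J
Cleaving exposes two faces of area A, so total new surface = 2*A and gamma = W / (2*A)
gamma = 0.00475 / (2 * 0.00256)
gamma = 0.928 J/m^2

0.928


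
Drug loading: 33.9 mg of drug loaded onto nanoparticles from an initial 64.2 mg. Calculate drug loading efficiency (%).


Drug loading efficiency = (drug loaded / drug initial) * 100
DLE = 33.9 / 64.2 * 100
DLE = 0.528 * 100
DLE = 52.8%

52.8


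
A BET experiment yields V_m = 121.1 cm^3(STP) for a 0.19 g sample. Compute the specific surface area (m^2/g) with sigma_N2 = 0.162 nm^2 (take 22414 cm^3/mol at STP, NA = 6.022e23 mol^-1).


Number of moles in monolayer = V_m / 22414 = 121.1 / 22414 = 0.00540287
Number of molecules = moles * NA = 0.00540287 * 6.022e23
SA = molecules * sigma / mass
SA = (121.1 / 22414) * 6.022e23 * 0.162e-18 / 0.19
SA = 2774.1 m^2/g

2774.1


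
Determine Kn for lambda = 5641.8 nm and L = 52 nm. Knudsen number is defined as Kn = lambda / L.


Knudsen number Kn = lambda / L
Kn = 5641.8 / 52
Kn = 108.4962

108.4962


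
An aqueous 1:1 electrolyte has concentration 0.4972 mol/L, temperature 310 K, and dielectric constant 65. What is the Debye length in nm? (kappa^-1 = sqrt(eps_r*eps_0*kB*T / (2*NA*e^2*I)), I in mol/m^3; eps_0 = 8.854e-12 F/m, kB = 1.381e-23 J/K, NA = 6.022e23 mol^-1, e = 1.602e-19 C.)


Ionic strength I = 0.4972 * 1^2 * 1000 = 497.2 mol/m^3
kappa^-1 = sqrt(65 * 8.854e-12 * 1.381e-23 * 310 / (2 * 6.022e23 * (1.602e-19)^2 * 497.2))
kappa^-1 = 0.4 nm

0.4


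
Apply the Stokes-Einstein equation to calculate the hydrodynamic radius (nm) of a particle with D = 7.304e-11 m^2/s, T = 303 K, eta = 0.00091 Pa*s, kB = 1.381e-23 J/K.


Stokes-Einstein: R = kB*T / (6*pi*eta*D)
R = 1.381e-23 * 303 / (6 * pi * 0.00091 * 7.304e-11)
R = 3.3399e-09 m = 3.34 nm

3.34


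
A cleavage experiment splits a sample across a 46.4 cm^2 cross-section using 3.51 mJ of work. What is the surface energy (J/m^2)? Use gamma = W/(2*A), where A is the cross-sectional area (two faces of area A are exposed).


Convert: A = 46.4 cm^2 = 0.00464 m^2, W = 3.51 mJ = 0.00351 J
Cleaving exposes two faces of area A, so total new surface = 2*A and gamma = W / (2*A)
gamma = 0.00351 / (2 * 0.00464)
gamma = 0.378 J/m^2

0.378


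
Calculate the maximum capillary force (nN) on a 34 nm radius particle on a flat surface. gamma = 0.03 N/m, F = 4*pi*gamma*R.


Convert radius: R = 34 nm = 3.4e-08 m
F = 4 * pi * gamma * R
F = 4 * pi * 0.03 * 3.4e-08
F = 1.28177e-08 N = 12.8177 nN

12.8177


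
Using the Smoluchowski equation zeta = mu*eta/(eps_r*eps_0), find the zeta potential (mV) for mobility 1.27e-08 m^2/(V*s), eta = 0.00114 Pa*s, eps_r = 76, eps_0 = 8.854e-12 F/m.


Smoluchowski equation: zeta = mu * eta / (eps_r * eps_0)
zeta = 1.27e-08 * 0.00114 / (76 * 8.854e-12)
zeta = 0.021516 V = 21.52 mV

21.52


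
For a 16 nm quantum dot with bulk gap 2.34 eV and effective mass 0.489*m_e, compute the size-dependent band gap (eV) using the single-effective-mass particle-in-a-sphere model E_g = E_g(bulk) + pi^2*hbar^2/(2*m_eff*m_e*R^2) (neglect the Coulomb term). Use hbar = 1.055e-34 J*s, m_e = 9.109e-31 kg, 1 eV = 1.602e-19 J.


Radius R = 16/2 nm = 8e-09 m
Confinement energy dE = pi^2 * hbar^2 / (2 * m_eff * m_e * R^2)
dE = pi^2 * (1.055e-34)^2 / (2 * 0.489 * 9.109e-31 * (8e-09)^2) J, divided by 1.602e-19 J/eV
dE = 0.012 eV
Total band gap = E_g(bulk) + dE = 2.34 + 0.012 = 2.352 eV

2.352


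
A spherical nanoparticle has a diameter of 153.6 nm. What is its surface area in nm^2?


Radius r = 153.6/2 = 76.8 nm
Surface area SA = 4 * pi * r^2
SA = 4 * pi * (76.8)^2
SA = 74119.47 nm^2

74119.47


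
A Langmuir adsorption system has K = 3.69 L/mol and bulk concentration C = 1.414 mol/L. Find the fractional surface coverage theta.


Langmuir isotherm: theta = K*C / (1 + K*C)
K*C = 3.69 * 1.414 = 5.21766
theta = 5.21766 / (1 + 5.21766) = 5.21766 / 6.21766
theta = 0.8392

0.8392


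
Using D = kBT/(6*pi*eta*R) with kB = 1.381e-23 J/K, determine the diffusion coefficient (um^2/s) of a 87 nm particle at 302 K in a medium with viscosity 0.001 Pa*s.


Radius R = 87/2 = 43.5 nm = 4.35e-08 m
D = kB*T / (6*pi*eta*R)
D = 1.381e-23 * 302 / (6 * pi * 0.001 * 4.35e-08)
D = 5.0864e-12 m^2/s = 5.086 um^2/s

5.086


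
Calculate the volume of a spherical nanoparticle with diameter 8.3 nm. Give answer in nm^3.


Radius r = 8.3/2 = 4.15 nm
Volume V = (4/3) * pi * r^3
V = (4/3) * pi * (4.15)^3
V = 299.39 nm^3

299.39


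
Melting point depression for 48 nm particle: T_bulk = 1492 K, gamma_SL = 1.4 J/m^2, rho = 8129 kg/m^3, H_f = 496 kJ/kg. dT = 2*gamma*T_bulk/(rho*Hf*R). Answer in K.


Radius R = 48/2 = 24 nm = 2.4e-08 m
Convert H_f = 496 kJ/kg = 496000 J/kg
dT = 2 * gamma_SL * T_bulk / (rho * H_f * R)
dT = 2 * 1.4 * 1492 / (8129 * 496000 * 2.4e-08)
dT = 43.2 K

43.2


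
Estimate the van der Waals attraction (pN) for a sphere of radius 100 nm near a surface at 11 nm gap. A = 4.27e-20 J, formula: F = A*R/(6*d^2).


Convert to SI: R = 100 nm = 1e-07 m, d = 11 nm = 1.1e-08 m
F = A * R / (6 * d^2)
F = 4.27e-20 * 1e-07 / (6 * (1.1e-08)^2)
F = 5.88154e-12 N = 5.882 pN

5.882


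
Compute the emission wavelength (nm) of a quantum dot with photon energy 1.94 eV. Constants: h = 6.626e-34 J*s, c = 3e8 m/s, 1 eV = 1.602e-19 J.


Convert energy: E = 1.94 eV = 1.94 * 1.602e-19 = 3.10788e-19 J
lambda = h*c / E = 6.626e-34 * 3e8 / 3.10788e-19
lambda = 6.396e-07 m = 639.6 nm

639.6


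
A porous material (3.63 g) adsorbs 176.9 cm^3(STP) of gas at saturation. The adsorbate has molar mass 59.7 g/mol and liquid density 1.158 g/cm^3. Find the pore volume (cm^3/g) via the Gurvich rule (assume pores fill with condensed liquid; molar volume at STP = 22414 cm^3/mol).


Moles adsorbed n = V_ads / 22414 = 176.9 / 22414 = 7.892389e-03 mol
Liquid volume V_liq = n * M / rho_liq = 7.892389e-03 * 59.7 / 1.158 = 0.40689 cm^3
Specific pore volume V_pore = V_liq / m_sample = 0.40689 / 3.63
V_pore = 0.1121 cm^3/g

0.1121


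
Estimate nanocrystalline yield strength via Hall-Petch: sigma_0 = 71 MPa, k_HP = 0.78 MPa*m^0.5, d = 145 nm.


d = 145 nm = 1.45e-07 m
sqrt(d) = 0.0003807887
Hall-Petch contribution = k / sqrt(d) = 0.78 / 0.0003807887 = 2048.4 MPa
sigma = sigma_0 + k/sqrt(d) = 71 + 2048.4 = 2119.4 MPa

2119.4


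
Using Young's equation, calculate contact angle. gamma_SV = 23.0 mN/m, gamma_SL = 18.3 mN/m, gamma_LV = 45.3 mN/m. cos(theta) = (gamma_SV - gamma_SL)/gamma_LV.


cos(theta) = (gamma_SV - gamma_SL) / gamma_LV
cos(theta) = (23.0 - 18.3) / 45.3
cos(theta) = 0.103753
theta = arccos(0.103753) = 84.04 degrees

84.04


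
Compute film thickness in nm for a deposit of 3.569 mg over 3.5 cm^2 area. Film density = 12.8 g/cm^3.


Convert: m = 3.569 mg = 3.5690e-06 kg, A = 3.5 cm^2 = 3.5000e-04 m^2, rho = 12.8 g/cm^3 = 12800 kg/m^3
t = m / (A * rho)
t = 3.5690e-06 / (3.5000e-04 * 12800)
t = 7.9665e-07 m = 796.7 nm

796.7


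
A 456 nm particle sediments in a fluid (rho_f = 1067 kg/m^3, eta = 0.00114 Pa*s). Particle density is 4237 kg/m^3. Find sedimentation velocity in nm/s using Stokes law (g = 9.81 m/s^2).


Radius R = 456/2 nm = 2.28e-07 m
Density difference = 4237 - 1067 = 3170 kg/m^3
v = 2 * R^2 * (rho_p - rho_f) * g / (9 * eta)
v = 2 * (2.28e-07)^2 * 3170 * 9.81 / (9 * 0.00114)
v = 3.15123e-07 m/s = 315.1234 nm/s

315.1234


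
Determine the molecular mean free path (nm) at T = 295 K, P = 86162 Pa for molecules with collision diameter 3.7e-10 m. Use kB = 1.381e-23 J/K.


Mean free path: lambda = kB*T / (sqrt(2) * pi * d^2 * P)
lambda = 1.381e-23 * 295 / (sqrt(2) * pi * (3.7e-10)^2 * 86162)
lambda = 7.77377e-08 m
lambda = 77.74 nm

77.74


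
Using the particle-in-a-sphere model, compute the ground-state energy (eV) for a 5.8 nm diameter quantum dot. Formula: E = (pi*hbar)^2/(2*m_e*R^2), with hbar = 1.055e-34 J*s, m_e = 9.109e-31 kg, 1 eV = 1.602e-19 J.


Radius R = 5.8/2 = 2.9 nm = 2.9e-09 m
E = (pi * 1.055e-34)^2 / (2 * 9.109e-31 * (2.9e-09)^2)
E(J) = 7.16982e-21
E = E(J) / 1.602e-19 = 0.0448 eV

0.0448


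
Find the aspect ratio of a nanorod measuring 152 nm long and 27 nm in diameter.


Aspect ratio AR = length / diameter
AR = 152 / 27
AR = 5.63

5.63


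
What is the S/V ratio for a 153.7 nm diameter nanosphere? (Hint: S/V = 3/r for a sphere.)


Radius r = 153.7/2 = 76.85 nm
S/V = 3 / r = 3 / 76.85
S/V = 0.039 nm^-1

0.039


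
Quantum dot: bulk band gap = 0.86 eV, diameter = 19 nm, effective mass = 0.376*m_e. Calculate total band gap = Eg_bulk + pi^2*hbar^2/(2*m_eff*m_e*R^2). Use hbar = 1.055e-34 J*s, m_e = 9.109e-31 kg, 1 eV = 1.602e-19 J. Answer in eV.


Radius R = 19/2 nm = 9.5e-09 m
Confinement energy dE = pi^2 * hbar^2 / (2 * m_eff * m_e * R^2)
dE = pi^2 * (1.055e-34)^2 / (2 * 0.376 * 9.109e-31 * (9.5e-09)^2) J, divided by 1.602e-19 J/eV
dE = 0.0111 eV
Total band gap = E_g(bulk) + dE = 0.86 + 0.0111 = 0.8711 eV

0.8711


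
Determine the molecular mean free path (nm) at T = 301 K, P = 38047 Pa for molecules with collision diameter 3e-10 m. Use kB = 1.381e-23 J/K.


Mean free path: lambda = kB*T / (sqrt(2) * pi * d^2 * P)
lambda = 1.381e-23 * 301 / (sqrt(2) * pi * (3e-10)^2 * 38047)
lambda = 2.73233e-07 m
lambda = 273.23 nm

273.23


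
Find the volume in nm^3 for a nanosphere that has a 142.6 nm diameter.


Radius r = 142.6/2 = 71.3 nm
Volume V = (4/3) * pi * r^3
V = (4/3) * pi * (71.3)^3
V = 1518298.63 nm^3

1518298.63


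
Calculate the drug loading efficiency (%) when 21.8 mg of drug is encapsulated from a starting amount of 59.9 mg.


Drug loading efficiency = (drug loaded / drug initial) * 100
DLE = 21.8 / 59.9 * 100
DLE = 0.3639 * 100
DLE = 36.39%

36.39


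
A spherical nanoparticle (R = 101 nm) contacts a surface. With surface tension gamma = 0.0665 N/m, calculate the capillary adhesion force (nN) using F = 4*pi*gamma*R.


Convert radius: R = 101 nm = 1.01e-07 m
F = 4 * pi * gamma * R
F = 4 * pi * 0.0665 * 1.01e-07
F = 8.4402e-08 N = 84.402 nN

84.402


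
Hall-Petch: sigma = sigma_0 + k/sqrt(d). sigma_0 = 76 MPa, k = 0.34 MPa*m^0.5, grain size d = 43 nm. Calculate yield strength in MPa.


d = 43 nm = 4.3e-08 m
sqrt(d) = 0.0002073644
Hall-Petch contribution = k / sqrt(d) = 0.34 / 0.0002073644 = 1639.6 MPa
sigma = sigma_0 + k/sqrt(d) = 76 + 1639.6 = 1715.6 MPa

1715.6


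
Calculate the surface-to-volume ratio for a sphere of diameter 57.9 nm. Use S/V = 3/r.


Radius r = 57.9/2 = 28.95 nm
S/V = 3 / r = 3 / 28.95
S/V = 0.1036 nm^-1

0.1036


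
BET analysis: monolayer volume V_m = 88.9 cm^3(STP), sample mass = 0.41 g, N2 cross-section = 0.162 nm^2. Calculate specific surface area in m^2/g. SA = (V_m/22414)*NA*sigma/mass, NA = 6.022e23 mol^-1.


Number of moles in monolayer = V_m / 22414 = 88.9 / 22414 = 0.00396627
Number of molecules = moles * NA = 0.00396627 * 6.022e23
SA = molecules * sigma / mass
SA = (88.9 / 22414) * 6.022e23 * 0.162e-18 / 0.41
SA = 943.7 m^2/g

943.7


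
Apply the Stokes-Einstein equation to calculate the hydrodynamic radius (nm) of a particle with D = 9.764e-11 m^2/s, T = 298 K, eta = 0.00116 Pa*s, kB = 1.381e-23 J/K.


Stokes-Einstein: R = kB*T / (6*pi*eta*D)
R = 1.381e-23 * 298 / (6 * pi * 0.00116 * 9.764e-11)
R = 1.92763e-09 m = 1.93 nm

1.93


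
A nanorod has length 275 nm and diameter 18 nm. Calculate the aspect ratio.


Aspect ratio AR = length / diameter
AR = 275 / 18
AR = 15.28

15.28


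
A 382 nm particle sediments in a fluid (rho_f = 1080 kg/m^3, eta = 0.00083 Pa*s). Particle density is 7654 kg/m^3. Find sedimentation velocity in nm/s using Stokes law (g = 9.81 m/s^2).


Radius R = 382/2 nm = 1.91e-07 m
Density difference = 7654 - 1080 = 6574 kg/m^3
v = 2 * R^2 * (rho_p - rho_f) * g / (9 * eta)
v = 2 * (1.91e-07)^2 * 6574 * 9.81 / (9 * 0.00083)
v = 6.29905e-07 m/s = 629.9047 nm/s

629.9047


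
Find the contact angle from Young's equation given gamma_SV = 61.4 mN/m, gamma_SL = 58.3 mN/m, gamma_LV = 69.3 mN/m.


cos(theta) = (gamma_SV - gamma_SL) / gamma_LV
cos(theta) = (61.4 - 58.3) / 69.3
cos(theta) = 0.044733
theta = arccos(0.044733) = 87.44 degrees

87.44


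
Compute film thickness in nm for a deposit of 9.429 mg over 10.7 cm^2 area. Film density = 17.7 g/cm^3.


Convert: m = 9.429 mg = 9.4290e-06 kg, A = 10.7 cm^2 = 1.0700e-03 m^2, rho = 17.7 g/cm^3 = 17700 kg/m^3
t = m / (A * rho)
t = 9.4290e-06 / (1.0700e-03 * 17700)
t = 4.9786e-07 m = 497.9 nm

497.9


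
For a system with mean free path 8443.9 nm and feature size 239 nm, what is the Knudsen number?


Knudsen number Kn = lambda / L
Kn = 8443.9 / 239
Kn = 35.3301

35.3301


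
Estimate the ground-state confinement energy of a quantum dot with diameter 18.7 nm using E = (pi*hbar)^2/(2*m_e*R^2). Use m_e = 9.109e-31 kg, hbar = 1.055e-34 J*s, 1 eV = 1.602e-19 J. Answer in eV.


Radius R = 18.7/2 = 9.35 nm = 9.35e-09 m
E = (pi * 1.055e-34)^2 / (2 * 9.109e-31 * (9.35e-09)^2)
E(J) = 6.89733e-22
E = E(J) / 1.602e-19 = 0.0043 eV

0.0043


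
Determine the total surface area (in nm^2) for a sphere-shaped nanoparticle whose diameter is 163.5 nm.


Radius r = 163.5/2 = 81.75 nm
Surface area SA = 4 * pi * r^2
SA = 4 * pi * (81.75)^2
SA = 83981.84 nm^2

83981.84


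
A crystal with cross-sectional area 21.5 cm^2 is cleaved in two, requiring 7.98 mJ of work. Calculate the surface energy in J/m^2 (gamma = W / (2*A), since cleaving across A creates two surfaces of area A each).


Convert: A = 21.5 cm^2 = 0.00215 m^2, W = 7.98 mJ = 0.00798 J
Cleaving exposes two faces of area A, so total new surface = 2*A and gamma = W / (2*A)
gamma = 0.00798 / (2 * 0.00215)
gamma = 1.856 J/m^2

1.856


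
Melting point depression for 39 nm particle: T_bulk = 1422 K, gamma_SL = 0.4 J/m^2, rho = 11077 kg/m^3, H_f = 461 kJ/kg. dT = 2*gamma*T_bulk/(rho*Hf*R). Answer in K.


Radius R = 39/2 = 19.5 nm = 1.95e-08 m
Convert H_f = 461 kJ/kg = 461000 J/kg
dT = 2 * gamma_SL * T_bulk / (rho * H_f * R)
dT = 2 * 0.4 * 1422 / (11077 * 461000 * 1.95e-08)
dT = 11.4 K

11.4
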